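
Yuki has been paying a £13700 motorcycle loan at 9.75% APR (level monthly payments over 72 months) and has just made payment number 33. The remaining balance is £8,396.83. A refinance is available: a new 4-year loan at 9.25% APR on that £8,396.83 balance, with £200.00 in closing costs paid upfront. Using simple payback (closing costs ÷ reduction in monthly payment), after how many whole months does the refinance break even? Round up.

Current payment = 13,700 × 9.75%/12 / (1 − (1+0.0081250)^−72) = £252.08.
Refinanced payment = 8,396.83 × 0.0077083 / (1 − (1+0.0077083)^−48) = £209.95.
Monthly savings = £252.08 − £209.95 = £42.13.
Break-even = £200.00 / £42.13 = 4.75 → 5 months.

5 months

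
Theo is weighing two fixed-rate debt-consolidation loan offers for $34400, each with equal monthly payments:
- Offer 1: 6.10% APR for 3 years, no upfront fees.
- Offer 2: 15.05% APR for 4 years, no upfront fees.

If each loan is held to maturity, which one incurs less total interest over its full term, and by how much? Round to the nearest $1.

Offer 1 by $8,265

Offer 1: at 6.10% the monthly rate is 0.0050833, so the payment is 34,400 × 0.0050833 / (1 − 1.0050833^−36) = $1,048.07.
Total interest on Offer 1 = 36 × $1,048.07 − $34,400 = $3,330.52.
Offer 2: at 15.05% the monthly rate is 0.0125417, so the payment is 34,400 × 0.0125417 / (1 − 1.0125417^−48) = $958.25.
Total interest on Offer 2 = 48 × $958.25 − $34,400 = $11,596.00.
Offer 1 is lower by $8,265.48.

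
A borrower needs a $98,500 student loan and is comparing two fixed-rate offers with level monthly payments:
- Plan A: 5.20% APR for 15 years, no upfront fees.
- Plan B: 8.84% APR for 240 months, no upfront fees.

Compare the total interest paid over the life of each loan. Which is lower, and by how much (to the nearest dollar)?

Plan A by $68,207

Plan A: at 5.20% the monthly rate is 0.0043333, so the payment is 98,500 × 0.0043333 / (1 − 1.0043333^−180) = $789.23.
Total interest on Plan A = 180 × $789.23 − $98,500 = $43,561.40.
Plan B: at 8.84% the monthly rate is 0.0073667, so the payment is 98,500 × 0.0073667 / (1 − 1.0073667^−240) = $876.12.
Total interest on Plan B = 240 × $876.12 − $98,500 = $111,768.80.
Plan A is lower by $68,207.40.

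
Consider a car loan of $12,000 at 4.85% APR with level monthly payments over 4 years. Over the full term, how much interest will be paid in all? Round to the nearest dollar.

$1,226

At 4.85% the monthly rate is 0.0040417, so the payment is 12,000 × 0.0040417 / (1 − 1.0040417^−48) = $275.54.
Total paid = 48 × $275.54 = $13,225.92; interest = $13,225.92 − $12,000 = $1,225.92.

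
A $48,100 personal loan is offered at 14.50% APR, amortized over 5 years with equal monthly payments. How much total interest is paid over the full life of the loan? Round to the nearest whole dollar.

$19,803

Monthly rate = 14.5%/12 = 0.0120833; payment = 48,100 × 0.0120833 / (1 − (1+0.0120833)^−60) = $1,131.71.
Total paid = 60 × $1,131.71 = $67,902.60; interest = $67,902.60 − $48,100 = $19,802.60.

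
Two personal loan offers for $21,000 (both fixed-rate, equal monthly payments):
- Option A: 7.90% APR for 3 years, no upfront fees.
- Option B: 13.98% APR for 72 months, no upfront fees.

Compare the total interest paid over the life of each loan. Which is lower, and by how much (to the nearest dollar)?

Option A by $7,484

Option A: monthly rate = 7.9%/12 = 0.0065833; payment = 21,000 × 0.0065833 / (1 − (1+0.0065833)^−36) = $657.10.
Total interest on Option A = 36 × $657.10 − $21,000 = $2,655.60.
Option B: at 13.98% the monthly rate is 0.0116500, so the payment is 21,000 × 0.0116500 / (1 − 1.0116500^−72) = $432.50.
Total interest on Option B = 72 × $432.50 − $21,000 = $10,140.00.
Option A is lower by $7,484.40.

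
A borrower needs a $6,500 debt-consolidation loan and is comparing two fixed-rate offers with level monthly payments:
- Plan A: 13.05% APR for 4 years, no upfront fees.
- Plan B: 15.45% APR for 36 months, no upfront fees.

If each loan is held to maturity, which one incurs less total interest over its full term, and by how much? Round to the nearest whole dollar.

Plan A: at 13.05% the monthly rate is 0.0108750, so the payment is 6,500 × 0.0108750 / (1 − 1.0108750^−48) = $174.54.
Total interest on Plan A = 48 × $174.54 − $6,500 = $1,877.92.
Plan B: monthly rate = 15.45%/12 = 0.0128750; payment = 6,500 × 0.0128750 / (1 − (1+0.0128750)^−36) = $226.76.
Total interest on Plan B = 36 × $226.76 − $6,500 = $1,663.36.
Plan B is lower by $214.56.

Plan B by $215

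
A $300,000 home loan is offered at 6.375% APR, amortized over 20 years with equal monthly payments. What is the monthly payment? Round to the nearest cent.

$2,214.70

Monthly rate = 6.375%/12 = 0.0053125; payment = 300,000 × 0.0053125 / (1 − (1+0.0053125)^−240) = $2,214.70.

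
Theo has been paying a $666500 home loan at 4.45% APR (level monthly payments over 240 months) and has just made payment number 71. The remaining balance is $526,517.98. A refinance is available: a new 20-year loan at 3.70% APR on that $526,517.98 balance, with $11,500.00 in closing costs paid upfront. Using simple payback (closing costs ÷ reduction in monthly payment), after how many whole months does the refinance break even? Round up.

11 months

Current payment = 666,500 × 4.45%/12 / (1 − (1+0.0037083)^−240) = $4,198.64.
Refinanced payment = 526,517.98 × 0.0030833 / (1 − (1+0.0030833)^−240) = $3,107.98.
Monthly savings = $4,198.64 − $3,107.98 = $1,090.66.
Break-even = $11,500.00 / $1,090.66 = 10.54 → 11 months.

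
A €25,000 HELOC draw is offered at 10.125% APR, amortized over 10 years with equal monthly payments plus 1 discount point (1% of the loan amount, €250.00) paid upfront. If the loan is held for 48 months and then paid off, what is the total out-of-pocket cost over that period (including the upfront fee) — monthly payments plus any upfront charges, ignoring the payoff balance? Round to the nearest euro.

€16,191

At 10.125% the monthly rate is 0.0084375, so the payment is 25,000 × 0.0084375 / (1 − 1.0084375^−120) = €332.11.
Total outlay = 48 × €332.11 + €250.00 = €16,191.28.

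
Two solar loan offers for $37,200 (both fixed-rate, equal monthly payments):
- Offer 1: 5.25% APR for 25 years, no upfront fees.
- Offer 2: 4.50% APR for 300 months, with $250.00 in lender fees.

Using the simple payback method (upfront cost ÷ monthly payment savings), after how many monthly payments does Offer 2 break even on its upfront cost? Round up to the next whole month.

16 months

Offer 1: at 5.25% the monthly rate is 0.0043750, so the payment is 37,200 × 0.0043750 / (1 − 1.0043750^−300) = $222.92.
Offer 2: at 4.50% the monthly rate is 0.0037500, so the payment is 37,200 × 0.0037500 / (1 − 1.0037500^−300) = $206.77.
Monthly savings = $222.92 − $206.77 = $16.15.
Break-even = $250.00 / $16.15 = 15.48 → 16 months.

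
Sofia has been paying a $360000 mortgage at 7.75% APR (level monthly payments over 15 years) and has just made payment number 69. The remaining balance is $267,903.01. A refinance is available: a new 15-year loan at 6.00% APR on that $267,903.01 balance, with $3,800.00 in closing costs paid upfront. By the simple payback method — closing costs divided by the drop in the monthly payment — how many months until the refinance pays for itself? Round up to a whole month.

Current payment = 360,000 × 7.75%/12 / (1 − (1+0.0064583)^−180) = $3,388.59.
Refinanced payment = 267,903.01 × 0.0050000 / (1 − (1+0.0050000)^−180) = $2,260.72.
Monthly savings = $3,388.59 − $2,260.72 = $1,127.87.
Break-even = $3,800.00 / $1,127.87 = 3.37 → 4 months.

4 months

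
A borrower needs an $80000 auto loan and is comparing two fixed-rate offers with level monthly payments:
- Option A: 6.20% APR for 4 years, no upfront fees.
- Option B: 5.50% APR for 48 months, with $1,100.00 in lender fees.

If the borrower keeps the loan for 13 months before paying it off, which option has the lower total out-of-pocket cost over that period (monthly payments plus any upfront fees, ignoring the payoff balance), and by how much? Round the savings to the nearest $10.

Option A by $770

Option A: monthly rate = 6.2%/12 = 0.0051667; payment = 80,000 × 0.0051667 / (1 − (1+0.0051667)^−48) = $1,886.15.
Option B: monthly rate = 5.5%/12 = 0.0045833; payment = 80,000 × 0.0045833 / (1 − (1+0.0045833)^−48) = $1,860.52.
Over 13 months: Option A costs 13 × $1,886.15 = $24,519.95; Option B costs 13 × $1,860.52 + $1,100.00 = $25,286.76.
Option A is cheaper by $25,286.76 − $24,519.95 = $766.81.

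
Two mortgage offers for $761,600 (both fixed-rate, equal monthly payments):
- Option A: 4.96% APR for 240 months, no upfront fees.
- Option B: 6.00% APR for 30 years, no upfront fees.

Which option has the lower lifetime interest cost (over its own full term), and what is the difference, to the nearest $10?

Option A: at 4.96% the monthly rate is 0.0041333, so the payment is 761,600 × 0.0041333 / (1 − 1.0041333^−240) = $5,009.41.
Total interest on Option A = 240 × $5,009.41 − $761,600 = $440,658.40.
Option B: monthly rate = 6%/12 = 0.0050000; payment = 761,600 × 0.0050000 / (1 − (1+0.0050000)^−360) = $4,566.18.
Total interest on Option B = 360 × $4,566.18 − $761,600 = $882,224.80.
Option A is lower by $441,566.40.

Option A by $441,570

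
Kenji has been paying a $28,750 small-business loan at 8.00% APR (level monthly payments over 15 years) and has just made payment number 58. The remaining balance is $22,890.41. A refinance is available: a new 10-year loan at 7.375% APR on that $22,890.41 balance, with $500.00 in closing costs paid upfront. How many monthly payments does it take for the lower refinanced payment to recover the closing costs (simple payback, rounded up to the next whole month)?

Current payment = 28,750 × 8%/12 / (1 − (1+0.0066667)^−180) = $274.75.
Refinanced payment = 22,890.41 × 0.0061458 / (1 − (1+0.0061458)^−120) = $270.22.
Monthly savings = $274.75 − $270.22 = $4.53.
Break-even = $500.00 / $4.53 = 110.38 → 111 months.

111 months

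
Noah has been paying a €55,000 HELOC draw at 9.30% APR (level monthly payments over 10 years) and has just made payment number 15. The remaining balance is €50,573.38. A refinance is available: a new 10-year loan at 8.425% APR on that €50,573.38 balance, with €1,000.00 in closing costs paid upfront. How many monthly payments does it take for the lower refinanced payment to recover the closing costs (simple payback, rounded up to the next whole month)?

13 months

Current payment = 55,000 × 9.3%/12 / (1 − (1+0.0077500)^−120) = €705.68.
Refinanced payment = 50,573.38 × 0.0070208 / (1 − (1+0.0070208)^−120) = €625.01.
Monthly savings = €705.68 − €625.01 = €80.67.
Break-even = €1,000.00 / €80.67 = 12.40 → 13 months.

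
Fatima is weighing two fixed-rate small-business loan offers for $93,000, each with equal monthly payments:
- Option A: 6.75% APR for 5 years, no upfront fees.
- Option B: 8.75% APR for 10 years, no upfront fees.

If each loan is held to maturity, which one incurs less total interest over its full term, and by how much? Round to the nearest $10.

Option A by $30,030

Option A: monthly rate = 6.75%/12 = 0.0056250; payment = 93,000 × 0.0056250 / (1 − (1+0.0056250)^−60) = $1,830.56.
Total interest on Option A = 60 × $1,830.56 − $93,000 = $16,833.60.
Option B: at 8.75% the monthly rate is 0.0072917, so the payment is 93,000 × 0.0072917 / (1 − 1.0072917^−120) = $1,165.54.
Total interest on Option B = 120 × $1,165.54 − $93,000 = $46,864.80.
Option A is lower by $30,031.20.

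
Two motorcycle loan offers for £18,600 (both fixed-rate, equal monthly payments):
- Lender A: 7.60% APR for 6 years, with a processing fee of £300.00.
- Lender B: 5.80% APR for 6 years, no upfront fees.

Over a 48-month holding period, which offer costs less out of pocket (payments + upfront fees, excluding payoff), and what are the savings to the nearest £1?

Lender B by £1,068

Lender A: monthly rate = 7.6%/12 = 0.0063333; payment = 18,600 × 0.0063333 / (1 − (1+0.0063333)^−72) = £322.50.
Lender B: monthly rate = 5.8%/12 = 0.0048333; payment = 18,600 × 0.0048333 / (1 − (1+0.0048333)^−72) = £306.50.
Over 48 months: Lender A costs 48 × £322.50 + £300.00 = £15,780.00; Lender B costs 48 × £306.50 = £14,712.00.
Lender B is cheaper by £15,780.00 − £14,712.00 = £1,068.00.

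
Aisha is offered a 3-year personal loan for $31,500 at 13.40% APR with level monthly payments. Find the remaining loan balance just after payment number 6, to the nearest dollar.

With monthly rate i = 13.4%/12 = 0.0111667, the balance after k of n payments is P · [(1+i)^n − (1+i)^k] / [(1+i)^n − 1].
(1+0.0111667)^36 = 1.49148471 and (1+0.0111667)^6 = 1.06889850, so the balance is 31,500 × (1.49148471 − 1.06889850) / (1.49148471 − 1) = $27,084.19.

$27,084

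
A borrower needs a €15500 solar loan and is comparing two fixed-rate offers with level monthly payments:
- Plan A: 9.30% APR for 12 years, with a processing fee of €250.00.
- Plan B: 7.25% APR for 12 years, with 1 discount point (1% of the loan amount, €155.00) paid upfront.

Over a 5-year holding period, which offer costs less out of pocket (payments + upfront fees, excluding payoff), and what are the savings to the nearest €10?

Plan A: monthly rate = 9.3%/12 = 0.0077500; payment = 15,500 × 0.0077500 / (1 − (1+0.0077500)^−144) = €179.02.
Plan B: at 7.25% the monthly rate is 0.0060417, so the payment is 15,500 × 0.0060417 / (1 − 1.0060417^−144) = €161.47.
Over 60 months: Plan A costs 60 × €179.02 + €250.00 = €10,991.20; Plan B costs 60 × €161.47 + €155.00 = €9,843.20.
Plan B is cheaper by €10,991.20 − €9,843.20 = €1,148.00.

Plan B by €1,150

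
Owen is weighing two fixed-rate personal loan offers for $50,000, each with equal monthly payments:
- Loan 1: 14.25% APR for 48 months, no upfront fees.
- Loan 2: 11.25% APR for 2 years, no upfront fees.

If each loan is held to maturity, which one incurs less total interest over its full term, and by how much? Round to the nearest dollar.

Loan 1: at 14.25% the monthly rate is 0.0118750, so the payment is 50,000 × 0.0118750 / (1 − 1.0118750^−48) = $1,372.60.
Total interest on Loan 1 = 48 × $1,372.60 − $50,000 = $15,884.80.
Loan 2: at 11.25% the monthly rate is 0.0093750, so the payment is 50,000 × 0.0093750 / (1 − 1.0093750^−24) = $2,336.20.
Total interest on Loan 2 = 24 × $2,336.20 − $50,000 = $6,068.80.
Loan 2 is lower by $9,816.00.

Loan 2 by $9,816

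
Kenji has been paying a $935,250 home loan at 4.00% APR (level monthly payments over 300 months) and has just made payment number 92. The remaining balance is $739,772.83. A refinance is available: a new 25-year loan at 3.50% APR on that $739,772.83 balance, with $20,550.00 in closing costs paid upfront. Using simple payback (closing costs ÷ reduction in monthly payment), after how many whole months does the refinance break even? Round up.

Current payment = 935,250 × 4%/12 / (1 − (1+0.0033333)^−300) = $4,936.59.
Refinanced payment = 739,772.83 × 0.0029167 / (1 − (1+0.0029167)^−300) = $3,703.48.
Monthly savings = $4,936.59 − $3,703.48 = $1,233.11.
Break-even = $20,550.00 / $1,233.11 = 16.67 → 17 months.

17 months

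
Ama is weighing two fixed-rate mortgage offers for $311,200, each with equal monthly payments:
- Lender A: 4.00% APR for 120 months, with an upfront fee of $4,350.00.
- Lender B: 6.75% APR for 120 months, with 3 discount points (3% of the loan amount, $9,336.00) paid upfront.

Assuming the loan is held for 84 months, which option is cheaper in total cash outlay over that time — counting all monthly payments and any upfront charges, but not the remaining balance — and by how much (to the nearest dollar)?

Lender A: at 4.00% the monthly rate is 0.0033333, so the payment is 311,200 × 0.0033333 / (1 − 1.0033333^−120) = $3,150.75.
Lender B: monthly rate = 6.75%/12 = 0.0056250; payment = 311,200 × 0.0056250 / (1 − (1+0.0056250)^−120) = $3,573.33.
Over 84 months: Lender A costs 84 × $3,150.75 + $4,350.00 = $269,013.00; Lender B costs 84 × $3,573.33 + $9,336.00 = $309,495.72.
Lender A is cheaper by $309,495.72 − $269,013.00 = $40,482.72.

Lender A by $40,483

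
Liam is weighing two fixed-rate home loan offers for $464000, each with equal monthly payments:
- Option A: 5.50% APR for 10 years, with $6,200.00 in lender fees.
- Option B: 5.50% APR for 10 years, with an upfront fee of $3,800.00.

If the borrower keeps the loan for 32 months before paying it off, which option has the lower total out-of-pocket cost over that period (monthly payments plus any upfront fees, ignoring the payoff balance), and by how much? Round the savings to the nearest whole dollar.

Option B by $2,400

Option A: monthly rate = 5.5%/12 = 0.0045833; payment = 464,000 × 0.0045833 / (1 − (1+0.0045833)^−120) = $5,035.62.
Option B: monthly rate = 5.5%/12 = 0.0045833; payment = 464,000 × 0.0045833 / (1 − (1+0.0045833)^−120) = $5,035.62.
Over 32 months: Option A costs 32 × $5,035.62 + $6,200.00 = $167,339.84; Option B costs 32 × $5,035.62 + $3,800.00 = $164,939.84.
Option B is cheaper by $167,339.84 − $164,939.84 = $2,400.00.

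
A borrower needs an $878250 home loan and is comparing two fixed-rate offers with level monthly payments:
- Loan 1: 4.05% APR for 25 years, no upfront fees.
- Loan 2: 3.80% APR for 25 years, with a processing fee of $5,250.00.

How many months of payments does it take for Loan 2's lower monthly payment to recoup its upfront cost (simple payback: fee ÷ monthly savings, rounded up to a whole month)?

Loan 1: monthly rate = 4.05%/12 = 0.0033750; payment = 878,250 × 0.0033750 / (1 − (1+0.0033750)^−300) = $4,660.01.
Loan 2: monthly rate = 3.8%/12 = 0.0031667; payment = 878,250 × 0.0031667 / (1 − (1+0.0031667)^−300) = $4,539.29.
Monthly savings = $4,660.01 − $4,539.29 = $120.72.
Break-even = $5,250.00 / $120.72 = 43.49 → 44 months.

44 months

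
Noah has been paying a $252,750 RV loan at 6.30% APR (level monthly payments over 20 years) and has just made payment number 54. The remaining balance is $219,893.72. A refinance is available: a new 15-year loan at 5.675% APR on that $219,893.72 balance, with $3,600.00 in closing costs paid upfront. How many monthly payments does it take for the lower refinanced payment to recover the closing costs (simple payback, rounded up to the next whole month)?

Current payment = 252,750 × 6.3%/12 / (1 − (1+0.0052500)^−240) = $1,854.79.
Refinanced payment = 219,893.72 × 0.0047292 / (1 − (1+0.0047292)^−180) = $1,817.20.
Monthly savings = $1,854.79 − $1,817.20 = $37.59.
Break-even = $3,600.00 / $37.59 = 95.77 → 96 months.

96 months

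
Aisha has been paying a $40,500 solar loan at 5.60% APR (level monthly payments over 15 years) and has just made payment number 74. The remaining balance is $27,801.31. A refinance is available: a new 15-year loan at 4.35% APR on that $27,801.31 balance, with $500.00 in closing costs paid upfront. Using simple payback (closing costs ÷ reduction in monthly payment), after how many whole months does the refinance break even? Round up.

Current payment = 40,500 × 5.6%/12 / (1 − (1+0.0046667)^−180) = $333.07.
Refinanced payment = 27,801.31 × 0.0036250 / (1 − (1+0.0036250)^−180) = $210.55.
Monthly savings = $333.07 − $210.55 = $122.52.
Break-even = $500.00 / $122.52 = 4.08 → 5 months.

5 months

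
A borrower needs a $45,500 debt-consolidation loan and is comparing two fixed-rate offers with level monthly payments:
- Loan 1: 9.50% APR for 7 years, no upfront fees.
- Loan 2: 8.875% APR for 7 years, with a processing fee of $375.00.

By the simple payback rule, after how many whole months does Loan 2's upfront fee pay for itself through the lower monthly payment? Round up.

26 months

Loan 1: at 9.50% the monthly rate is 0.0079167, so the payment is 45,500 × 0.0079167 / (1 − 1.0079167^−84) = $743.65.
Loan 2: monthly rate = 8.875%/12 = 0.0073958; payment = 45,500 × 0.0073958 / (1 − (1+0.0073958)^−84) = $729.17.
Monthly savings = $743.65 − $729.17 = $14.48.
Break-even = $375.00 / $14.48 = 25.90 → 26 months.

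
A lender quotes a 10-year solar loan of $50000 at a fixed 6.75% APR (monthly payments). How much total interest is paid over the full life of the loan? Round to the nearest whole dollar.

At 6.75% the monthly rate is 0.0056250, so the payment is 50,000 × 0.0056250 / (1 − 1.0056250^−120) = $574.12.
Total paid = 120 × $574.12 = $68,894.40; interest = $68,894.40 − $50,000 = $18,894.40.

$18,894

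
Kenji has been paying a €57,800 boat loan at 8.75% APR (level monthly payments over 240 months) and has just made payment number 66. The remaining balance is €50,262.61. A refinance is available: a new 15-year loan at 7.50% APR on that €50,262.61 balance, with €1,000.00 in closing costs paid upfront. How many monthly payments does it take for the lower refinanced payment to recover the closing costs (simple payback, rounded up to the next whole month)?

23 months

Current payment = 57,800 × 8.75%/12 / (1 − (1+0.0072917)^−240) = €510.78.
Refinanced payment = 50,262.61 × 0.0062500 / (1 − (1+0.0062500)^−180) = €465.94.
Monthly savings = €510.78 − €465.94 = €44.84.
Break-even = €1,000.00 / €44.84 = 22.30 → 23 months.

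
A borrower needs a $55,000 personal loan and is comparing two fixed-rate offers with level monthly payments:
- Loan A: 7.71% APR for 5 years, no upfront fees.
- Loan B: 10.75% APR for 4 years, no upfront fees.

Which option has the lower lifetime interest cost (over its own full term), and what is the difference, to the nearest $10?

Loan A: monthly rate = 7.71%/12 = 0.0064250; payment = 55,000 × 0.0064250 / (1 − (1+0.0064250)^−60) = $1,107.58.
Total interest on Loan A = 60 × $1,107.58 − $55,000 = $11,454.80.
Loan B: at 10.75% the monthly rate is 0.0089583, so the payment is 55,000 × 0.0089583 / (1 − 1.0089583^−48) = $1,414.84.
Total interest on Loan B = 48 × $1,414.84 − $55,000 = $12,912.32.
Loan A is lower by $1,457.52.

Loan A by $1,460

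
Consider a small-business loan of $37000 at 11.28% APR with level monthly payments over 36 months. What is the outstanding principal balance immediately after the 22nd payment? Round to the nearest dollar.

With monthly rate i = 11.28%/12 = 0.0094000, the balance after k of n payments is P · [(1+i)^n − (1+i)^k] / [(1+i)^n − 1].
(1+0.0094000)^36 = 1.40048614 and (1+0.0094000)^22 = 1.22854936, so the balance is 37,000 × (1.40048614 − 1.22854936) / (1.40048614 − 1) = $15,884.85.

$15,885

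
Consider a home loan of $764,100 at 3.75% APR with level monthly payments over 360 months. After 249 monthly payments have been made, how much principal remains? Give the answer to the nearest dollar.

With monthly rate i = 3.75%/12 = 0.0031250, the balance after k of n payments is P · [(1+i)^n − (1+i)^k] / [(1+i)^n − 1].
(1+0.0031250)^360 = 3.07481840 and (1+0.0031250)^249 = 2.17474563, so the balance is 764,100 × (3.07481840 − 2.17474563) / (3.07481840 − 1) = $331,472.67.

$331,473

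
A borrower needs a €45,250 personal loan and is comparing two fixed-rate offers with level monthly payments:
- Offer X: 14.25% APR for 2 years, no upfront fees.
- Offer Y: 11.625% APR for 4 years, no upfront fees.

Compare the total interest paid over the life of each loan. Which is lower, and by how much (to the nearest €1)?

Offer X by €4,528

Offer X: monthly rate = 14.25%/12 = 0.0118750; payment = 45,250 × 0.0118750 / (1 − (1+0.0118750)^−24) = €2,177.93.
Total interest on Offer X = 24 × €2,177.93 − €45,250 = €7,020.32.
Offer Y: monthly rate = 11.625%/12 = 0.0096875; payment = 45,250 × 0.0096875 / (1 − (1+0.0096875)^−48) = €1,183.29.
Total interest on Offer Y = 48 × €1,183.29 − €45,250 = €11,547.92.
Offer X is lower by €4,527.60.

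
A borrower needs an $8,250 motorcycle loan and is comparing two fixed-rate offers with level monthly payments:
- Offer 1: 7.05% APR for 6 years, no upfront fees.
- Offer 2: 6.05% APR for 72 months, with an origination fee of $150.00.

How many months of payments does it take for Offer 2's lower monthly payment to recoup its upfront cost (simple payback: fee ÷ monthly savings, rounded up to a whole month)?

Offer 1: at 7.05% the monthly rate is 0.0058750, so the payment is 8,250 × 0.0058750 / (1 − 1.0058750^−72) = $140.85.
Offer 2: monthly rate = 6.05%/12 = 0.0050417; payment = 8,250 × 0.0050417 / (1 − (1+0.0050417)^−72) = $136.92.
Monthly savings = $140.85 − $136.92 = $3.93.
Break-even = $150.00 / $3.93 = 38.17 → 39 months.

39 months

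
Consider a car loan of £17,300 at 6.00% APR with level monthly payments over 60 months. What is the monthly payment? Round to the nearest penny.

Monthly rate = 6%/12 = 0.0050000; payment = 17,300 × 0.0050000 / (1 − (1+0.0050000)^−60) = £334.46.

£334.46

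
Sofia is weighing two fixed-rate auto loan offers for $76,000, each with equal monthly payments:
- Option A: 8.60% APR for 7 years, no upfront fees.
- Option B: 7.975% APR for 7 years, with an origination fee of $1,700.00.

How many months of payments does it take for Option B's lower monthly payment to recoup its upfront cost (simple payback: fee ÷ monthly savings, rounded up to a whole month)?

Option A: at 8.60% the monthly rate is 0.0071667, so the payment is 76,000 × 0.0071667 / (1 − 1.0071667^−84) = $1,207.40.
Option B: at 7.975% the monthly rate is 0.0066458, so the payment is 76,000 × 0.0066458 / (1 − 1.0066458^−84) = $1,183.61.
Monthly savings = $1,207.40 − $1,183.61 = $23.79.
Break-even = $1,700.00 / $23.79 = 71.46 → 72 months.

72 months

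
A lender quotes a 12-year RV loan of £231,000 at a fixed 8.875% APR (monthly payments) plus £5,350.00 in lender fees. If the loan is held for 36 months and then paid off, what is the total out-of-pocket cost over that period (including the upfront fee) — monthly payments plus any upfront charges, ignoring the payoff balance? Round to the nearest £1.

£99,404

Monthly rate = 8.875%/12 = 0.0073958; payment = 231,000 × 0.0073958 / (1 − (1+0.0073958)^−144) = £2,612.62.
Total outlay = 36 × £2,612.62 + £5,350.00 = £99,404.32.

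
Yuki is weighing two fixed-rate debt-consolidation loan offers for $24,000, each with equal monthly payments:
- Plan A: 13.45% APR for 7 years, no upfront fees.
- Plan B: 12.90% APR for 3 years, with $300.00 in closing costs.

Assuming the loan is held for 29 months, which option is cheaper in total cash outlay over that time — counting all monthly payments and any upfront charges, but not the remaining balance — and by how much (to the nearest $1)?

Plan A by $10,885

Plan A: at 13.45% the monthly rate is 0.0112083, so the payment is 24,000 × 0.0112083 / (1 − 1.0112083^−84) = $442.50.
Plan B: at 12.90% the monthly rate is 0.0107500, so the payment is 24,000 × 0.0107500 / (1 − 1.0107500^−36) = $807.50.
Over 29 months: Plan A costs 29 × $442.50 = $12,832.50; Plan B costs 29 × $807.50 + $300.00 = $23,717.50.
Plan A is cheaper by $23,717.50 − $12,832.50 = $10,885.00.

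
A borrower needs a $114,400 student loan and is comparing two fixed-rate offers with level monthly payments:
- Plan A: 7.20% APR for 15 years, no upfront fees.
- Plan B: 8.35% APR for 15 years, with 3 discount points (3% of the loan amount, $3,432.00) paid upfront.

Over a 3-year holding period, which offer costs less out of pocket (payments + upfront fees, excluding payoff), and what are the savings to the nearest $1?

Plan A by $6,147

Plan A: at 7.20% the monthly rate is 0.0060000, so the payment is 114,400 × 0.0060000 / (1 − 1.0060000^−180) = $1,041.09.
Plan B: monthly rate = 8.35%/12 = 0.0069583; payment = 114,400 × 0.0069583 / (1 − (1+0.0069583)^−180) = $1,116.51.
Over 36 months: Plan A costs 36 × $1,041.09 = $37,479.24; Plan B costs 36 × $1,116.51 + $3,432.00 = $43,626.36.
Plan A is cheaper by $43,626.36 − $37,479.24 = $6,147.12.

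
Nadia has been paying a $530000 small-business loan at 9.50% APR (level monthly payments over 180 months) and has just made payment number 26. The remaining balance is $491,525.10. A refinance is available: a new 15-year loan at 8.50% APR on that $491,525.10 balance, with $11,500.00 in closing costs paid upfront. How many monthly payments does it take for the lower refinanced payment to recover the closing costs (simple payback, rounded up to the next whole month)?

17 months

Current payment = 530,000 × 9.5%/12 / (1 − (1+0.0079167)^−180) = $5,534.39.
Refinanced payment = 491,525.10 × 0.0070833 / (1 − (1+0.0070833)^−180) = $4,840.24.
Monthly savings = $5,534.39 − $4,840.24 = $694.15.
Break-even = $11,500.00 / $694.15 = 16.57 → 17 months.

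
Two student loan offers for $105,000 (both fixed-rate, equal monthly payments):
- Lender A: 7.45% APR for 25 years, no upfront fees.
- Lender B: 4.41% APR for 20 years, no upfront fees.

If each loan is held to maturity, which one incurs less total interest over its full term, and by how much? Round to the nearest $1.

Lender B by $73,553

Lender A: monthly rate = 7.45%/12 = 0.0062083; payment = 105,000 × 0.0062083 / (1 − (1+0.0062083)^−300) = $772.53.
Total interest on Lender A = 300 × $772.53 − $105,000 = $126,759.00.
Lender B: at 4.41% the monthly rate is 0.0036750, so the payment is 105,000 × 0.0036750 / (1 − 1.0036750^−240) = $659.19.
Total interest on Lender B = 240 × $659.19 − $105,000 = $53,205.60.
Lender B is lower by $73,553.40.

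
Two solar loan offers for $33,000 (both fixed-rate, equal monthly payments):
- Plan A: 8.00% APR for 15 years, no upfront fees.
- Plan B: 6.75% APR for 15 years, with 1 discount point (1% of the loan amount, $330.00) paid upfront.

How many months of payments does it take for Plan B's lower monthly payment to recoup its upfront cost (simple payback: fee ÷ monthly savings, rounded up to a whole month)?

15 months

Plan A: at 8.00% the monthly rate is 0.0066667, so the payment is 33,000 × 0.0066667 / (1 − 1.0066667^−180) = $315.37.
Plan B: monthly rate = 6.75%/12 = 0.0056250; payment = 33,000 × 0.0056250 / (1 − (1+0.0056250)^−180) = $292.02.
Monthly savings = $315.37 − $292.02 = $23.35.
Break-even = $330.00 / $23.35 = 14.13 → 15 months.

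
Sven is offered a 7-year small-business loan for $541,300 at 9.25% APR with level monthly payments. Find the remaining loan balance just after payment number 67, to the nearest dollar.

With monthly rate i = 9.25%/12 = 0.0077083, the balance after k of n payments is P · [(1+i)^n − (1+i)^k] / [(1+i)^n − 1].
(1+0.0077083)^84 = 1.90601977 and (1+0.0077083)^67 = 1.67276507, so the balance is 541,300 × (1.90601977 − 1.67276507) / (1.90601977 − 1) = $139,357.63.

$139,358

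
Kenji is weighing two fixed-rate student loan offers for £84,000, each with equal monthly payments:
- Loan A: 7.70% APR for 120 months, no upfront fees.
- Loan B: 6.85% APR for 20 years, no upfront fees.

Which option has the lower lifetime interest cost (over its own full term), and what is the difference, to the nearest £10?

Loan A by £33,780

Loan A: at 7.70% the monthly rate is 0.0064167, so the payment is 84,000 × 0.0064167 / (1 − 1.0064167^−120) = £1,005.88.
Total interest on Loan A = 120 × £1,005.88 − £84,000 = £36,705.60.
Loan B: at 6.85% the monthly rate is 0.0057083, so the payment is 84,000 × 0.0057083 / (1 − 1.0057083^−240) = £643.71.
Total interest on Loan B = 240 × £643.71 − £84,000 = £70,490.40.
Loan A is lower by £33,784.80.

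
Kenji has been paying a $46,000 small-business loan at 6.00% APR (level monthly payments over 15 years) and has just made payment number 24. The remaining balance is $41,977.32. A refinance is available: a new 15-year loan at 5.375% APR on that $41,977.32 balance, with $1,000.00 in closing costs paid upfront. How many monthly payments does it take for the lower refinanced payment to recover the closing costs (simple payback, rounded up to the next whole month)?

Current payment = 46,000 × 6%/12 / (1 − (1+0.0050000)^−180) = $388.17.
Refinanced payment = 41,977.32 × 0.0044792 / (1 − (1+0.0044792)^−180) = $340.21.
Monthly savings = $388.17 − $340.21 = $47.96.
Break-even = $1,000.00 / $47.96 = 20.85 → 21 months.

21 months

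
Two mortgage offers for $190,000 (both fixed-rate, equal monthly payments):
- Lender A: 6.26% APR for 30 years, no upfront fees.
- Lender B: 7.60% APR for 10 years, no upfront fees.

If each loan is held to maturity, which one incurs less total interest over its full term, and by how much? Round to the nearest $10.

Lender A: at 6.26% the monthly rate is 0.0052167, so the payment is 190,000 × 0.0052167 / (1 − 1.0052167^−360) = $1,171.10.
Total interest on Lender A = 360 × $1,171.10 − $190,000 = $231,596.00.
Lender B: monthly rate = 7.6%/12 = 0.0063333; payment = 190,000 × 0.0063333 / (1 − (1+0.0063333)^−120) = $2,265.26.
Total interest on Lender B = 120 × $2,265.26 − $190,000 = $81,831.20.
Lender B is lower by $149,764.80.

Lender B by $149,760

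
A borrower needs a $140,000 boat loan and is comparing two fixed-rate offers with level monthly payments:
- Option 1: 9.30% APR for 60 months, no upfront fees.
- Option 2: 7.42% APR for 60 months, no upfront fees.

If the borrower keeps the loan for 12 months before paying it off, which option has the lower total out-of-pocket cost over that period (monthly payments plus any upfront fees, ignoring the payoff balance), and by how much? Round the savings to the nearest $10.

Option 1: monthly rate = 9.3%/12 = 0.0077500; payment = 140,000 × 0.0077500 / (1 − (1+0.0077500)^−60) = $2,926.60.
Option 2: at 7.42% the monthly rate is 0.0061833, so the payment is 140,000 × 0.0061833 / (1 − 1.0061833^−60) = $2,799.99.
Over 12 months: Option 1 costs 12 × $2,926.60 = $35,119.20; Option 2 costs 12 × $2,799.99 = $33,599.88.
Option 2 is cheaper by $35,119.20 − $33,599.88 = $1,519.32.

Option 2 by $1,520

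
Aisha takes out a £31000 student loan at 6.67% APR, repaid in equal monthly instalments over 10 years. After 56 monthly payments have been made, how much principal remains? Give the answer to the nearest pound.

£19,057

With monthly rate i = 6.67%/12 = 0.0055583, the balance after k of n payments is P · [(1+i)^n − (1+i)^k] / [(1+i)^n − 1].
(1+0.0055583)^120 = 1.94478832 and (1+0.0055583)^56 = 1.36397714, so the balance is 31,000 × (1.94478832 − 1.36397714) / (1.94478832 − 1) = £19,057.33.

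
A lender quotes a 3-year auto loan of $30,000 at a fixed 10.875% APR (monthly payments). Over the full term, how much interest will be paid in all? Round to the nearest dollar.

At 10.875% the monthly rate is 0.0090625, so the payment is 30,000 × 0.0090625 / (1 − 1.0090625^−36) = $980.39.
Total paid = 36 × $980.39 = $35,294.04; interest = $35,294.04 − $30,000 = $5,294.04.

$5,294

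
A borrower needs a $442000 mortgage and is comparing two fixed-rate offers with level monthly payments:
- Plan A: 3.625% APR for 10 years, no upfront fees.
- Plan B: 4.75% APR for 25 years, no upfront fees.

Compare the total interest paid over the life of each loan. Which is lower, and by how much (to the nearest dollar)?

Plan A by $228,374

Plan A: monthly rate = 3.625%/12 = 0.0030208; payment = 442,000 × 0.0030208 / (1 − (1+0.0030208)^−120) = $4,396.68.
Total interest on Plan A = 120 × $4,396.68 − $442,000 = $85,601.60.
Plan B: at 4.75% the monthly rate is 0.0039583, so the payment is 442,000 × 0.0039583 / (1 − 1.0039583^−300) = $2,519.92.
Total interest on Plan B = 300 × $2,519.92 − $442,000 = $313,976.00.
Plan A is lower by $228,374.40.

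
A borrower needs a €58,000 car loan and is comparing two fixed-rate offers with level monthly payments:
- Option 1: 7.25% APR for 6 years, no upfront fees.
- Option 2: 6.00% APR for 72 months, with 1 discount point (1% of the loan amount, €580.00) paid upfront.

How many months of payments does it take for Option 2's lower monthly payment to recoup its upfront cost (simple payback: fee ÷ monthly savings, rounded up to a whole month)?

17 months

Option 1: at 7.25% the monthly rate is 0.0060417, so the payment is 58,000 × 0.0060417 / (1 − 1.0060417^−72) = €995.82.
Option 2: monthly rate = 6%/12 = 0.0050000; payment = 58,000 × 0.0050000 / (1 − (1+0.0050000)^−72) = €961.23.
Monthly savings = €995.82 − €961.23 = €34.59.
Break-even = €580.00 / €34.59 = 16.77 → 17 months.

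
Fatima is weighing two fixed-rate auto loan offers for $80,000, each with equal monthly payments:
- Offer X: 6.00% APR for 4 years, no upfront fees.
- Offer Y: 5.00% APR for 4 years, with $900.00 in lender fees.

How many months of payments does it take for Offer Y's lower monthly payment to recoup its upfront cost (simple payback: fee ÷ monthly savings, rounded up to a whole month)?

25 months

Offer X: at 6.00% the monthly rate is 0.0050000, so the payment is 80,000 × 0.0050000 / (1 − 1.0050000^−48) = $1,878.80.
Offer Y: at 5.00% the monthly rate is 0.0041667, so the payment is 80,000 × 0.0041667 / (1 − 1.0041667^−48) = $1,842.34.
Monthly savings = $1,878.80 − $1,842.34 = $36.46.
Break-even = $900.00 / $36.46 = 24.68 → 25 months.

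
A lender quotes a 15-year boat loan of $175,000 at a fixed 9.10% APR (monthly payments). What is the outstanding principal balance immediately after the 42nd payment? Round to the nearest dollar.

$152,432

With monthly rate i = 9.1%/12 = 0.0075833, the balance after k of n payments is P · [(1+i)^n − (1+i)^k] / [(1+i)^n − 1].
(1+0.0075833)^180 = 3.89561045 and (1+0.0075833)^42 = 1.37341237, so the balance is 175,000 × (3.89561045 − 1.37341237) / (3.89561045 − 1) = $152,432.34.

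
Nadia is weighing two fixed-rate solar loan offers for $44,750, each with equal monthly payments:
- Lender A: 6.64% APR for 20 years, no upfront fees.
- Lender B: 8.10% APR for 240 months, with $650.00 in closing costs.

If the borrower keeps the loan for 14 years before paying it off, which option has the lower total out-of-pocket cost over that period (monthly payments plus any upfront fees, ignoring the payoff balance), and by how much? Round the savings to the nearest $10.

Lender A by $7,330

Lender A: at 6.64% the monthly rate is 0.0055333, so the payment is 44,750 × 0.0055333 / (1 − 1.0055333^−240) = $337.34.
Lender B: monthly rate = 8.1%/12 = 0.0067500; payment = 44,750 × 0.0067500 / (1 − (1+0.0067500)^−240) = $377.10.
Over 168 months: Lender A costs 168 × $337.34 = $56,673.12; Lender B costs 168 × $377.10 + $650.00 = $64,002.80.
Lender A is cheaper by $64,002.80 − $56,673.12 = $7,329.68.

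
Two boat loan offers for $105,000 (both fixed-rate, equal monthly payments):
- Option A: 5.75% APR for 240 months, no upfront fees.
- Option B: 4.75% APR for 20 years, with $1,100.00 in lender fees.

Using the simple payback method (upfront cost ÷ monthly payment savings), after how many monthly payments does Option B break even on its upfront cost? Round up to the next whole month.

Option A: monthly rate = 5.75%/12 = 0.0047917; payment = 105,000 × 0.0047917 / (1 − (1+0.0047917)^−240) = $737.19.
Option B: monthly rate = 4.75%/12 = 0.0039583; payment = 105,000 × 0.0039583 / (1 − (1+0.0039583)^−240) = $678.53.
Monthly savings = $737.19 − $678.53 = $58.66.
Break-even = $1,100.00 / $58.66 = 18.75 → 19 months.

19 months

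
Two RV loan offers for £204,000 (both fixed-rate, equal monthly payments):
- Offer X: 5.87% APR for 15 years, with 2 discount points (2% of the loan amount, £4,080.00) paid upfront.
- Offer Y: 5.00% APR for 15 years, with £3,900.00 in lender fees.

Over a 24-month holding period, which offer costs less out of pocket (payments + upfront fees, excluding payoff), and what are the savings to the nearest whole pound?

Offer X: monthly rate = 5.87%/12 = 0.0048917; payment = 204,000 × 0.0048917 / (1 − (1+0.0048917)^−180) = £1,707.17.
Offer Y: monthly rate = 5%/12 = 0.0041667; payment = 204,000 × 0.0041667 / (1 − (1+0.0041667)^−180) = £1,613.22.
Over 24 months: Offer X costs 24 × £1,707.17 + £4,080.00 = £45,052.08; Offer Y costs 24 × £1,613.22 + £3,900.00 = £42,617.28.
Offer Y is cheaper by £45,052.08 − £42,617.28 = £2,434.80.

Offer Y by £2,435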